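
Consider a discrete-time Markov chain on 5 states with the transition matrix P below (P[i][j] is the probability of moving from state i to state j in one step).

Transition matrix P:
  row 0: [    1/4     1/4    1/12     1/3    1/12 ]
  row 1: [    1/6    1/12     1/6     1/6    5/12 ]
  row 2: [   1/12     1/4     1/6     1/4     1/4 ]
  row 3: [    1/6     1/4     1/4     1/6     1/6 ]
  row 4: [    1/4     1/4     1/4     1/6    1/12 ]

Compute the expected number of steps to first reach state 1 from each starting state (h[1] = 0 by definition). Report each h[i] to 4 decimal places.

First-step conditioning: h[1] = 0; for i ≠ 1, h[i] = 1 + Σ_k P[i][k]·h[k].
  h[0] = 1 + 1/4·h[0] + 1/12·h[2] + 1/3·h[3] + 1/12·h[4]
  h[2] = 1 + 1/12·h[0] + 1/6·h[2] + 1/4·h[3] + 1/4·h[4]
  h[3] = 1 + 1/6·h[0] + 1/4·h[2] + 1/6·h[3] + 1/6·h[4]
  h[4] = 1 + 1/4·h[0] + 1/4·h[2] + 1/6·h[3] + 1/12·h[4]
Solving the 4×4 linear system over states ≠ 1 gives exactly h = [4, 0, 4, 4, 4] (h[1] = 0 is the target).

h = [4.0000, 0.0000, 4.0000, 4.0000, 4.0000]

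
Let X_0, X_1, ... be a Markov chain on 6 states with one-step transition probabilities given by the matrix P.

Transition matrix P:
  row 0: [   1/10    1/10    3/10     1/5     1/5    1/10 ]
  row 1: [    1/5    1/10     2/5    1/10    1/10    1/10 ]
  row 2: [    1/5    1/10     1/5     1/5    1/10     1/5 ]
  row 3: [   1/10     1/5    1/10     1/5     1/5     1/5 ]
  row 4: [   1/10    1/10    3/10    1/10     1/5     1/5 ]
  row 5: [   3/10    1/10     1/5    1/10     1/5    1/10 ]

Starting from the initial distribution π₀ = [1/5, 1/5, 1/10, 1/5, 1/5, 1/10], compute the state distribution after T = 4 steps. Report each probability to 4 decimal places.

π = [0.1668, 0.1157, 0.2406, 0.1564, 0.1644, 0.1561]

t=0: π = [0.2000, 0.2000, 0.1000, 0.2000, 0.2000, 0.1000]
t=1: π = [0.1500, 0.1200, 0.2600, 0.1500, 0.1700, 0.1500]
t=2: π = [0.1680, 0.1150, 0.2410, 0.1560, 0.1620, 0.1580]
t=3: π = [0.1672, 0.1156, 0.2404, 0.1565, 0.1644, 0.1559]
t=4: π = [0.1668, 0.1157, 0.2406, 0.1564, 0.1644, 0.1561]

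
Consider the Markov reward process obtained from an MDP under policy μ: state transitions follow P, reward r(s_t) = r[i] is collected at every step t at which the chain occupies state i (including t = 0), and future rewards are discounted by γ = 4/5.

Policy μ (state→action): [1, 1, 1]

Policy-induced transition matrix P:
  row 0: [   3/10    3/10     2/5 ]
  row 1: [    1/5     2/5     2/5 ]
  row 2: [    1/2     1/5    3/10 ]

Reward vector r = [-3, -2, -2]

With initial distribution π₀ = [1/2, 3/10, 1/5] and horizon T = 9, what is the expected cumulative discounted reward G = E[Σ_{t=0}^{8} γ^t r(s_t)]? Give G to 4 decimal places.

G = -10.2752

t=0: π = [0.5000, 0.3000, 0.2000], E[r] = -2.5000, γ^t·E[r] = -2.500000, running G = -2.500000
t=1: π = [0.3100, 0.3100, 0.3800], E[r] = -2.3100, γ^t·E[r] = -1.848000, running G = -4.348000
t=2: π = [0.3450, 0.2930, 0.3620], E[r] = -2.3450, γ^t·E[r] = -1.500800, running G = -5.848800
t=3: π = [0.3431, 0.2931, 0.3638], E[r] = -2.3431, γ^t·E[r] = -1.199667, running G = -7.048467
t=4: π = [0.3435, 0.2929, 0.3636], E[r] = -2.3435, γ^t·E[r] = -0.959877, running G = -8.008344
t=5: π = [0.3434, 0.2929, 0.3636], E[r] = -2.3434, γ^t·E[r] = -0.767895, running G = -8.776240
t=6: π = [0.3434, 0.2929, 0.3636], E[r] = -2.3434, γ^t·E[r] = -0.614317, running G = -9.390557
t=7: π = [0.3434, 0.2929, 0.3636], E[r] = -2.3434, γ^t·E[r] = -0.491454, running G = -9.882011
t=8: π = [0.3434, 0.2929, 0.3636], E[r] = -2.3434, γ^t·E[r] = -0.393163, running G = -10.275174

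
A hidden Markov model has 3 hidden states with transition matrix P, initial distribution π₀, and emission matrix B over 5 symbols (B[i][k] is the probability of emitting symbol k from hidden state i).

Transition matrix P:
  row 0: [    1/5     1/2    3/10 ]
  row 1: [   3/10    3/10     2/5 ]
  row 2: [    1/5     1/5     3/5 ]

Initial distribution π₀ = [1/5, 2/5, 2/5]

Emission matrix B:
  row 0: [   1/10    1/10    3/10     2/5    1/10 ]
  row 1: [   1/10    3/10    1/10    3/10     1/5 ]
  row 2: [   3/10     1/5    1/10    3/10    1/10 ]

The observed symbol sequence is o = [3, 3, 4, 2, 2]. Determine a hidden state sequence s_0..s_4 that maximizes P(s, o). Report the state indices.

t=0: δ = [8.000e-02, 1.200e-01, 1.200e-01]  (obs o_0=3)
t=1: δ = [1.440e-02, 1.200e-02, 2.160e-02]  ψ = [1, 0, 2]  (obs o_1=3)
t=2: δ = [4.320e-04, 1.440e-03, 1.296e-03]  ψ = [2, 0, 2]  (obs o_2=4)
t=3: δ = [1.296e-04, 4.320e-05, 7.776e-05]  ψ = [1, 1, 2]  (obs o_3=2)
t=4: δ = [7.776e-06, 6.480e-06, 4.666e-06]  ψ = [0, 0, 2]  (obs o_4=2)
backtrack: best end state = 0; path = [1, 0, 1, 0, 0]

path = [1, 0, 1, 0, 0]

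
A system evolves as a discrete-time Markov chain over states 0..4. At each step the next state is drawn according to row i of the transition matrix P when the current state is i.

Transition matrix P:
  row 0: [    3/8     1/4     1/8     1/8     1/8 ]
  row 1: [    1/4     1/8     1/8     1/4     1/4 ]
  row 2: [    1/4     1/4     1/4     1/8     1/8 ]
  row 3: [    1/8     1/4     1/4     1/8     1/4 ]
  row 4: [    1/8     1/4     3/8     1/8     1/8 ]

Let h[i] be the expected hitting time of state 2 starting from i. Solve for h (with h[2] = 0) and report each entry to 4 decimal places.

h = [5.3457, 5.1044, 0.0000, 4.5104, 4.0093]

First-step conditioning: h[2] = 0; for i ≠ 2, h[i] = 1 + Σ_k P[i][k]·h[k].
  h[0] = 1 + 3/8·h[0] + 1/4·h[1] + 1/8·h[3] + 1/8·h[4]
  h[1] = 1 + 1/4·h[0] + 1/8·h[1] + 1/4·h[3] + 1/4·h[4]
  h[3] = 1 + 1/8·h[0] + 1/4·h[1] + 1/8·h[3] + 1/4·h[4]
  h[4] = 1 + 1/8·h[0] + 1/4·h[1] + 1/8·h[3] + 1/8·h[4]
Solving the 4×4 linear system over states ≠ 2 gives exactly h = [2304/431, 2200/431, 0, 1944/431, 1728/431] (h[2] = 0 is the target).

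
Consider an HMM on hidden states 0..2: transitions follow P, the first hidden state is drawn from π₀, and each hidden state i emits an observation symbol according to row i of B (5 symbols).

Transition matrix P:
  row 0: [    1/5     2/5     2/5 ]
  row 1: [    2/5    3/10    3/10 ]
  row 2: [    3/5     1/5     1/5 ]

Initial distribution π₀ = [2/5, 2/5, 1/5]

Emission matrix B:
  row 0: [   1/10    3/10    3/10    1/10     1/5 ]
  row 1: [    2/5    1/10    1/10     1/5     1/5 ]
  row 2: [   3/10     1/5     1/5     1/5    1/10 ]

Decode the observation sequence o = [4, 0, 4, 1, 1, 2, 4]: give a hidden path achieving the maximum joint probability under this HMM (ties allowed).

t=0: δ = [8.000e-02, 8.000e-02, 2.000e-02]  (obs o_0=4)
t=1: δ = [3.200e-03, 1.280e-02, 9.600e-03]  ψ = [1, 0, 0]  (obs o_1=0)
t=2: δ = [1.152e-03, 7.680e-04, 3.840e-04]  ψ = [2, 1, 1]  (obs o_2=4)
t=3: δ = [9.216e-05, 4.608e-05, 9.216e-05]  ψ = [1, 0, 0]  (obs o_3=1)
t=4: δ = [1.659e-05, 3.686e-06, 7.373e-06]  ψ = [2, 0, 0]  (obs o_4=1)
t=5: δ = [1.327e-06, 6.636e-07, 1.327e-06]  ψ = [2, 0, 0]  (obs o_5=2)
t=6: δ = [1.593e-07, 1.062e-07, 5.308e-08]  ψ = [2, 0, 0]  (obs o_6=4)
backtrack: best end state = 0; path = [0, 2, 0, 2, 0, 2, 0]

path = [0, 2, 0, 2, 0, 2, 0]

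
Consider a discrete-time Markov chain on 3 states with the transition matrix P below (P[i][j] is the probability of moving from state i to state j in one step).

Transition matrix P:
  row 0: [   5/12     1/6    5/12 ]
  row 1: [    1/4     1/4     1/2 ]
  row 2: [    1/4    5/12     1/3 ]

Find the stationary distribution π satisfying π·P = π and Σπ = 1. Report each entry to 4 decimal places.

Balance equations π_j = Σ_i π_i·P[i][j]:
  π_0 = 5/12·π_0 + 1/4·π_1 + 1/4·π_2
  π_1 = 1/6·π_0 + 1/4·π_1 + 5/12·π_2
  normalize: π_0 + π_1 + π_2 = 1
Solving the linear system gives exactly π = [3/10, 41/140, 57/140].

π = [0.3000, 0.2929, 0.4071]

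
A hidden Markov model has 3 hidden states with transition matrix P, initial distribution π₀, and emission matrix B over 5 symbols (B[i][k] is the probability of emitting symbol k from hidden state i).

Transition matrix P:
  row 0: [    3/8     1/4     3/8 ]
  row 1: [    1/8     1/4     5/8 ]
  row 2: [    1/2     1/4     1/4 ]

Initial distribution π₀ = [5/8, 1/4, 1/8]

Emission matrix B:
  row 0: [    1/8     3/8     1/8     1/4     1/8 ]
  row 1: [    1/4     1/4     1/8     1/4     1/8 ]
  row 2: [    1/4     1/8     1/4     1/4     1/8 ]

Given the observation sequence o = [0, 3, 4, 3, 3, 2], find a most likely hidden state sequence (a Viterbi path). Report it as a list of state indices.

t=0: δ = [7.812e-02, 6.250e-02, 3.125e-02]  (obs o_0=0)
t=1: δ = [7.324e-03, 4.883e-03, 9.766e-03]  ψ = [0, 0, 1]  (obs o_1=3)
t=2: δ = [6.104e-04, 3.052e-04, 3.815e-04]  ψ = [2, 2, 1]  (obs o_2=4)
t=3: δ = [5.722e-05, 3.815e-05, 5.722e-05]  ψ = [0, 0, 0]  (obs o_3=3)
t=4: δ = [7.153e-06, 3.576e-06, 5.960e-06]  ψ = [2, 0, 1]  (obs o_4=3)
t=5: δ = [3.725e-07, 2.235e-07, 6.706e-07]  ψ = [2, 0, 0]  (obs o_5=2)
backtrack: best end state = 2; path = [1, 2, 0, 2, 0, 2]

path = [1, 2, 0, 2, 0, 2]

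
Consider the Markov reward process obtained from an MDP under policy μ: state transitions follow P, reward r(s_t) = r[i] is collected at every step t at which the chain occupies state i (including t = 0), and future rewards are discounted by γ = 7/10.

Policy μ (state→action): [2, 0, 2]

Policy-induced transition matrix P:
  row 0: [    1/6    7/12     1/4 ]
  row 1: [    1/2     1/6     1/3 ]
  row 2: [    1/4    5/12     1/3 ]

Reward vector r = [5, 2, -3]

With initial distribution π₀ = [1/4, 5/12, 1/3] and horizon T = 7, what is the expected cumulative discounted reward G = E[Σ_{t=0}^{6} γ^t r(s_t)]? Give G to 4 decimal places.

t=0: π = [0.2500, 0.4167, 0.3333], E[r] = 1.0833, γ^t·E[r] = 1.083333, running G = 1.083333
t=1: π = [0.3333, 0.3542, 0.3125], E[r] = 1.4375, γ^t·E[r] = 1.006250, running G = 2.089583
t=2: π = [0.3108, 0.3837, 0.3056], E[r] = 1.4045, γ^t·E[r] = 0.688212, running G = 2.777795
t=3: π = [0.3200, 0.3725, 0.3074], E[r] = 1.4229, γ^t·E[r] = 0.488050, running G = 3.265846
t=4: π = [0.3165, 0.3769, 0.3067], E[r] = 1.4161, γ^t·E[r] = 0.340000, running G = 3.605845
t=5: π = [0.3178, 0.3752, 0.3070], E[r] = 1.4187, γ^t·E[r] = 0.238446, running G = 3.844291
t=6: π = [0.3173, 0.3758, 0.3068], E[r] = 1.4177, γ^t·E[r] = 0.166791, running G = 4.011083

G = 4.0111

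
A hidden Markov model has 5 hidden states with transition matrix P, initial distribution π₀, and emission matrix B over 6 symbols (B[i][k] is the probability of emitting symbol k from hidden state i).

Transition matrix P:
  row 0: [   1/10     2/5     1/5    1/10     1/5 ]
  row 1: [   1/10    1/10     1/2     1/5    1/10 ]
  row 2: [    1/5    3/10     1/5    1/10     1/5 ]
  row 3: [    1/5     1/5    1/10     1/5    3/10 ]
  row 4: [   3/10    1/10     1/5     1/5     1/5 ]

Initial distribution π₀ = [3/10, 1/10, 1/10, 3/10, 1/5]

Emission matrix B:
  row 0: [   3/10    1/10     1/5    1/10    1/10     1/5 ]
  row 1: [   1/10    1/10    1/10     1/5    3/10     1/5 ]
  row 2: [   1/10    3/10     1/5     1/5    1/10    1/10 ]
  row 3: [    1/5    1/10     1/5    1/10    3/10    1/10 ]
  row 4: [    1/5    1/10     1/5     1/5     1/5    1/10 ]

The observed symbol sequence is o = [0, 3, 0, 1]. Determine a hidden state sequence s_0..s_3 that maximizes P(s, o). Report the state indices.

t=0: δ = [9.000e-02, 1.000e-02, 1.000e-02, 6.000e-02, 4.000e-02]  (obs o_0=0)
t=1: δ = [1.200e-03, 7.200e-03, 3.600e-03, 1.200e-03, 3.600e-03]  ψ = [3, 0, 0, 3, 0]  (obs o_1=3)
t=2: δ = [3.240e-04, 1.080e-04, 3.600e-04, 2.880e-04, 1.440e-04]  ψ = [4, 2, 1, 1, 1]  (obs o_2=0)
t=3: δ = [7.200e-06, 1.296e-05, 2.160e-05, 5.760e-06, 8.640e-06]  ψ = [2, 0, 2, 3, 3]  (obs o_3=1)
backtrack: best end state = 2; path = [0, 1, 2, 2]

path = [0, 1, 2, 2]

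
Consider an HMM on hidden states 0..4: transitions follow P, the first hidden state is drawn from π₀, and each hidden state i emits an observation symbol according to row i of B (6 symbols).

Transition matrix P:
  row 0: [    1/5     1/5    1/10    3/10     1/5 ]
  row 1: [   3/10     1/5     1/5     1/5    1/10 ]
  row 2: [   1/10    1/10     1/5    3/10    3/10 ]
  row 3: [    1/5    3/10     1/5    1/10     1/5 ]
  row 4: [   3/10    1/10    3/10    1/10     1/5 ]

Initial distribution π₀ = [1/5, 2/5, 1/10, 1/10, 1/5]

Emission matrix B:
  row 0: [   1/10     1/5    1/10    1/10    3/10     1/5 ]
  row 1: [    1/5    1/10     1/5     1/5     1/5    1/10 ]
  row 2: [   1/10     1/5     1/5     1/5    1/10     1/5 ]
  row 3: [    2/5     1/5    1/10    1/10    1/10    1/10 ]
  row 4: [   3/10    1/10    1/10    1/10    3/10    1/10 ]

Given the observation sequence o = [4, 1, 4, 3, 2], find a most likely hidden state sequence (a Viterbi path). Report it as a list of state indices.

path = [4, 2, 4, 2, 2]

t=0: δ = [6.000e-02, 8.000e-02, 1.000e-02, 1.000e-02, 6.000e-02]  (obs o_0=4)
t=1: δ = [4.800e-03, 1.600e-03, 3.600e-03, 3.600e-03, 1.200e-03]  ψ = [1, 1, 4, 0, 0]  (obs o_1=1)
t=2: δ = [2.880e-04, 2.160e-04, 7.200e-05, 1.440e-04, 3.240e-04]  ψ = [0, 3, 2, 0, 2]  (obs o_2=4)
t=3: δ = [9.720e-06, 1.152e-05, 1.944e-05, 8.640e-06, 6.480e-06]  ψ = [4, 0, 4, 0, 4]  (obs o_3=3)
t=4: δ = [3.456e-07, 5.184e-07, 7.776e-07, 5.832e-07, 5.832e-07]  ψ = [1, 3, 2, 2, 2]  (obs o_4=2)
backtrack: best end state = 2; path = [4, 2, 4, 2, 2]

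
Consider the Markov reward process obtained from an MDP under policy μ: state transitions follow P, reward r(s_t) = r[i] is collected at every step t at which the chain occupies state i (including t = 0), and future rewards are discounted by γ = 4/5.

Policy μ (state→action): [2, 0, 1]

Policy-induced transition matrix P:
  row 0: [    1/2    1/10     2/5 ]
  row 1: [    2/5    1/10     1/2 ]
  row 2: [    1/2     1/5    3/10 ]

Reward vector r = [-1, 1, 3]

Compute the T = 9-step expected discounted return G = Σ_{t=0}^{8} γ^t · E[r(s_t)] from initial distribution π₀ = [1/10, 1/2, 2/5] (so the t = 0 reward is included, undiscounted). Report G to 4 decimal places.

G = 4.3053

t=0: π = [0.1000, 0.5000, 0.4000], E[r] = 1.6000, γ^t·E[r] = 1.600000, running G = 1.600000
t=1: π = [0.4500, 0.1400, 0.4100], E[r] = 0.9200, γ^t·E[r] = 0.736000, running G = 2.336000
t=2: π = [0.4860, 0.1410, 0.3730], E[r] = 0.7740, γ^t·E[r] = 0.495360, running G = 2.831360
t=3: π = [0.4859, 0.1373, 0.3768], E[r] = 0.7818, γ^t·E[r] = 0.400282, running G = 3.231642
t=4: π = [0.4863, 0.1377, 0.3761], E[r] = 0.7796, γ^t·E[r] = 0.319308, running G = 3.550949
t=5: π = [0.4862, 0.1376, 0.3762], E[r] = 0.7799, γ^t·E[r] = 0.255545, running G = 3.806495
t=6: π = [0.4862, 0.1376, 0.3761], E[r] = 0.7798, γ^t·E[r] = 0.204422, running G = 4.010917
t=7: π = [0.4862, 0.1376, 0.3761], E[r] = 0.7798, γ^t·E[r] = 0.163540, running G = 4.174457
t=8: π = [0.4862, 0.1376, 0.3761], E[r] = 0.7798, γ^t·E[r] = 0.130831, running G = 4.305288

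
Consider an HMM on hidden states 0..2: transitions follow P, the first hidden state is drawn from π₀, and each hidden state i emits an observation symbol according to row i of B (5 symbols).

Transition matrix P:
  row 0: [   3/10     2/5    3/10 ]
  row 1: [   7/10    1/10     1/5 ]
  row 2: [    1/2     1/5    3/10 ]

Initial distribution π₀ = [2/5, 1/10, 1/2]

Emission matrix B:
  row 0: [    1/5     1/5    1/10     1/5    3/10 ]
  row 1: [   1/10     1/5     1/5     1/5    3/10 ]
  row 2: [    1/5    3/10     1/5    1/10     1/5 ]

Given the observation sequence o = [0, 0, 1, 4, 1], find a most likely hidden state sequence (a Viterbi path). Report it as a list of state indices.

path = [2, 0, 1, 0, 2]

t=0: δ = [8.000e-02, 1.000e-02, 1.000e-01]  (obs o_0=0)
t=1: δ = [1.000e-02, 3.200e-03, 6.000e-03]  ψ = [2, 0, 2]  (obs o_1=0)
t=2: δ = [6.000e-04, 8.000e-04, 9.000e-04]  ψ = [0, 0, 0]  (obs o_2=1)
t=3: δ = [1.680e-04, 7.200e-05, 5.400e-05]  ψ = [1, 0, 2]  (obs o_3=4)
t=4: δ = [1.008e-05, 1.344e-05, 1.512e-05]  ψ = [0, 0, 0]  (obs o_4=1)
backtrack: best end state = 2; path = [2, 0, 1, 0, 2]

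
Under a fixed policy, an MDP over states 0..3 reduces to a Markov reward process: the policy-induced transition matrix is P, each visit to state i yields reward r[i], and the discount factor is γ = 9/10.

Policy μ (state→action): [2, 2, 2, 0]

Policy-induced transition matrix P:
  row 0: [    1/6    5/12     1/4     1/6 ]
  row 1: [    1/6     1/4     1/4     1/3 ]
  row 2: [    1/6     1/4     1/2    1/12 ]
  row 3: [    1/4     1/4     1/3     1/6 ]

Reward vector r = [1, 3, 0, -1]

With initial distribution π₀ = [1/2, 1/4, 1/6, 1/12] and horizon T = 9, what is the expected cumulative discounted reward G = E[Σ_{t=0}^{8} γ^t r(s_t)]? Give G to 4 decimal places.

G = 5.5809

t=0: π = [0.5000, 0.2500, 0.1667, 0.0833], E[r] = 1.1667, γ^t·E[r] = 1.166667, running G = 1.166667
t=1: π = [0.1736, 0.3333, 0.2986, 0.1944], E[r] = 0.9792, γ^t·E[r] = 0.881250, running G = 2.047917
t=2: π = [0.1829, 0.2789, 0.3409, 0.1973], E[r] = 0.8223, γ^t·E[r] = 0.666094, running G = 2.714010
t=3: π = [0.1831, 0.2805, 0.3517, 0.1848], E[r] = 0.8398, γ^t·E[r] = 0.612211, running G = 3.326221
t=4: π = [0.1821, 0.2805, 0.3533, 0.1841], E[r] = 0.8395, γ^t·E[r] = 0.550803, running G = 3.877024
t=5: π = [0.1820, 0.2803, 0.3537, 0.1840], E[r] = 0.8391, γ^t·E[r] = 0.495458, running G = 4.372482
t=6: π = [0.1820, 0.2803, 0.3537, 0.1839], E[r] = 0.8391, γ^t·E[r] = 0.445924, running G = 4.818406
t=7: π = [0.1820, 0.2803, 0.3538, 0.1839], E[r] = 0.8391, γ^t·E[r] = 0.401330, running G = 5.219737
t=8: π = [0.1820, 0.2803, 0.3538, 0.1839], E[r] = 0.8391, γ^t·E[r] = 0.361197, running G = 5.580933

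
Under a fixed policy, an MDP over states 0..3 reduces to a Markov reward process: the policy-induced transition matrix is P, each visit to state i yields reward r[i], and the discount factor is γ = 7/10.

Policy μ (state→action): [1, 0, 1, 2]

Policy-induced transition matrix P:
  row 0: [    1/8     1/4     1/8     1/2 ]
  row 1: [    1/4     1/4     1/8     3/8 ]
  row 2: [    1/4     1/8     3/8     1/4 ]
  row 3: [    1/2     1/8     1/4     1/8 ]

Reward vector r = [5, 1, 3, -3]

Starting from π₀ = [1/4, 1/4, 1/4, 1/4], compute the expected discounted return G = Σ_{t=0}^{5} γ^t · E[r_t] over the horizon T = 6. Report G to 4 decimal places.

t=0: π = [0.2500, 0.2500, 0.2500, 0.2500], E[r] = 1.5000, γ^t·E[r] = 1.500000, running G = 1.500000
t=1: π = [0.2813, 0.1875, 0.2188, 0.3125], E[r] = 1.3125, γ^t·E[r] = 0.918750, running G = 2.418750
t=2: π = [0.2930, 0.1836, 0.2188, 0.3047], E[r] = 1.3906, γ^t·E[r] = 0.681406, running G = 3.100156
t=3: π = [0.2896, 0.1846, 0.2178, 0.3081], E[r] = 1.3613, γ^t·E[r] = 0.466936, running G = 3.567092
t=4: π = [0.2908, 0.1843, 0.2180, 0.3069], E[r] = 1.3715, γ^t·E[r] = 0.329288, running G = 3.896379
t=5: π = [0.2904, 0.1844, 0.2179, 0.3074], E[r] = 1.3678, γ^t·E[r] = 0.229878, running G = 4.126257

G = 4.1263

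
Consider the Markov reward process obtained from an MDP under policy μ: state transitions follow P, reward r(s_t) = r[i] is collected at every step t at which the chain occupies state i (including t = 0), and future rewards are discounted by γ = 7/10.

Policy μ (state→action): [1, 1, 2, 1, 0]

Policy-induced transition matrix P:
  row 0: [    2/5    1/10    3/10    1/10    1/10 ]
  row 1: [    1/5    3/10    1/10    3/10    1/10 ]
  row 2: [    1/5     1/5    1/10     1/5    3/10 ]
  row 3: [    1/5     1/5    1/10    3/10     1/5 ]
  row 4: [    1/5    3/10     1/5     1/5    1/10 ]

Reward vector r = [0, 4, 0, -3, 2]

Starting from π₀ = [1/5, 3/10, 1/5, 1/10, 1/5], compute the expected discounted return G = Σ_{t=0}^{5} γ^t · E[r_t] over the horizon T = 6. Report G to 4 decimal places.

t=0: π = [0.2000, 0.3000, 0.2000, 0.1000, 0.2000], E[r] = 1.3000, γ^t·E[r] = 1.300000, running G = 1.300000
t=1: π = [0.2400, 0.2300, 0.1600, 0.2200, 0.1500], E[r] = 0.5600, γ^t·E[r] = 0.392000, running G = 1.692000
t=2: π = [0.2480, 0.2140, 0.1630, 0.2210, 0.1540], E[r] = 0.5010, γ^t·E[r] = 0.245490, running G = 1.937490
t=3: π = [0.2496, 0.2120, 0.1650, 0.2187, 0.1547], E[r] = 0.5013, γ^t·E[r] = 0.171946, running G = 2.109436
t=4: π = [0.2499, 0.2117, 0.1654, 0.2181, 0.1549], E[r] = 0.5023, γ^t·E[r] = 0.120590, running G = 2.230026
t=5: π = [0.2500, 0.2117, 0.1655, 0.2180, 0.1549], E[r] = 0.5025, γ^t·E[r] = 0.084450, running G = 2.314477

G = 2.3145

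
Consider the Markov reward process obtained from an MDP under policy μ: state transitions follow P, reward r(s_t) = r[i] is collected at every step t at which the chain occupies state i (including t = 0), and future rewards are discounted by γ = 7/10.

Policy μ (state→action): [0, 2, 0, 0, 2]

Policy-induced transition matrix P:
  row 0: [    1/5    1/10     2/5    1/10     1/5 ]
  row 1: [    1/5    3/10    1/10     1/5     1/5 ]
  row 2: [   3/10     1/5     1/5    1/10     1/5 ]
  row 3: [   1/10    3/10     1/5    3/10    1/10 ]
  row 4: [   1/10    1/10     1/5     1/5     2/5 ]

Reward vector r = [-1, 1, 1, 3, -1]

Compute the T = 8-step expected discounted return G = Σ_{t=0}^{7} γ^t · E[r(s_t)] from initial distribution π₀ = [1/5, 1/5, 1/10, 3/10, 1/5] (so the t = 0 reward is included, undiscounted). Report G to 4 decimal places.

G = 2.0499

t=0: π = [0.2000, 0.2000, 0.1000, 0.3000, 0.2000], E[r] = 0.8000, γ^t·E[r] = 0.800000, running G = 0.800000
t=1: π = [0.1600, 0.2100, 0.2200, 0.2000, 0.2100], E[r] = 0.6600, γ^t·E[r] = 0.462000, running G = 1.262000
t=2: π = [0.1810, 0.2040, 0.2110, 0.1820, 0.2220], E[r] = 0.5580, γ^t·E[r] = 0.273420, running G = 1.535420
t=3: π = [0.1807, 0.1983, 0.2158, 0.1790, 0.2262], E[r] = 0.5442, γ^t·E[r] = 0.186661, running G = 1.722081
t=4: π = [0.1811, 0.1970, 0.2163, 0.1783, 0.2273], E[r] = 0.5397, γ^t·E[r] = 0.129582, running G = 1.851663
t=5: π = [0.1811, 0.1967, 0.2165, 0.1781, 0.2276], E[r] = 0.5387, γ^t·E[r] = 0.090547, running G = 1.942210
t=6: π = [0.1811, 0.1966, 0.2165, 0.1781, 0.2277], E[r] = 0.5385, γ^t·E[r] = 0.063355, running G = 2.005564
t=7: π = [0.1811, 0.1966, 0.2166, 0.1780, 0.2277], E[r] = 0.5385, γ^t·E[r] = 0.044344, running G = 2.049908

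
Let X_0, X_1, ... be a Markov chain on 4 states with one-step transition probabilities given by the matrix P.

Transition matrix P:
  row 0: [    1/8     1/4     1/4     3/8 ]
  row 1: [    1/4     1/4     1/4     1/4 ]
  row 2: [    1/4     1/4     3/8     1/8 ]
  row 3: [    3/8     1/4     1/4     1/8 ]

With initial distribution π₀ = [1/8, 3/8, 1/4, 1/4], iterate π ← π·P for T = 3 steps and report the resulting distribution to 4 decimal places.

π = [0.2476, 0.2500, 0.2856, 0.2168]

t=0: π = [0.1250, 0.3750, 0.2500, 0.2500]
t=1: π = [0.2656, 0.2500, 0.2813, 0.2031]
t=2: π = [0.2422, 0.2500, 0.2852, 0.2227]
t=3: π = [0.2476, 0.2500, 0.2856, 0.2168]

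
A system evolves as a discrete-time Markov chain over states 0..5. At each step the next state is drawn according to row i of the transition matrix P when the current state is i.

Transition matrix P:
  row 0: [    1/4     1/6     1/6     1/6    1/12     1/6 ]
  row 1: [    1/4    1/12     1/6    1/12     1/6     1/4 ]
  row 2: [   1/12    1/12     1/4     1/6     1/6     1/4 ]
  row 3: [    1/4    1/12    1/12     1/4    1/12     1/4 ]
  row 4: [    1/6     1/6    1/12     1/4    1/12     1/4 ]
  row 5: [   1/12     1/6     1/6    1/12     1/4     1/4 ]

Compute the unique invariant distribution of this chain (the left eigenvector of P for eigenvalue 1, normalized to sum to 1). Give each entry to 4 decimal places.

Balance equations π_j = Σ_i π_i·P[i][j]:
  π_0 = 1/4·π_0 + 1/4·π_1 + 1/12·π_2 + 1/4·π_3 + 1/6·π_4 + 1/12·π_5
  π_1 = 1/6·π_0 + 1/12·π_1 + 1/12·π_2 + 1/12·π_3 + 1/6·π_4 + 1/6·π_5
  π_2 = 1/6·π_0 + 1/6·π_1 + 1/4·π_2 + 1/12·π_3 + 1/12·π_4 + 1/6·π_5
  π_3 = 1/6·π_0 + 1/12·π_1 + 1/6·π_2 + 1/4·π_3 + 1/4·π_4 + 1/12·π_5
  π_4 = 1/12·π_0 + 1/6·π_1 + 1/6·π_2 + 1/12·π_3 + 1/12·π_4 + 1/4·π_5
  normalize: π_0 + π_1 + π_2 + π_3 + π_4 + π_5 = 1
Solving the linear system gives exactly π = [11893/68779, 8911/68779, 31736/206337, 33409/206337, 30169/206337, 48611/206337].

π = [0.1729, 0.1296, 0.1538, 0.1619, 0.1462, 0.2356]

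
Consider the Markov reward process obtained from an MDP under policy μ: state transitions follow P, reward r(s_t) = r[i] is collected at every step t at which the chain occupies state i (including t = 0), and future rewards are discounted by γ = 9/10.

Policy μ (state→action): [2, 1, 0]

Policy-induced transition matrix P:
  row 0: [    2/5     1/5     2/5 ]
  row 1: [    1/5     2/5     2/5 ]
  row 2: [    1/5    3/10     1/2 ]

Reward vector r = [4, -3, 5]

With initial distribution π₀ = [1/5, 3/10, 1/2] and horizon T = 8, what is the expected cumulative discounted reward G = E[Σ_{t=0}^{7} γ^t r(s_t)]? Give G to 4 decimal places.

t=0: π = [0.2000, 0.3000, 0.5000], E[r] = 2.4000, γ^t·E[r] = 2.400000, running G = 2.400000
t=1: π = [0.2400, 0.3100, 0.4500], E[r] = 2.2800, γ^t·E[r] = 2.052000, running G = 4.452000
t=2: π = [0.2480, 0.3070, 0.4450], E[r] = 2.2960, γ^t·E[r] = 1.859760, running G = 6.311760
t=3: π = [0.2496, 0.3059, 0.4445], E[r] = 2.3032, γ^t·E[r] = 1.679033, running G = 7.990793
t=4: π = [0.2499, 0.3056, 0.4445], E[r] = 2.3050, γ^t·E[r] = 1.512337, running G = 9.503130
t=5: π = [0.2500, 0.3056, 0.4444], E[r] = 2.3054, γ^t·E[r] = 1.361344, running G = 10.864474
t=6: π = [0.2500, 0.3056, 0.4444], E[r] = 2.3055, γ^t·E[r] = 1.225255, running G = 12.089729
t=7: π = [0.2500, 0.3056, 0.4444], E[r] = 2.3056, γ^t·E[r] = 1.102738, running G = 13.192467

G = 13.1925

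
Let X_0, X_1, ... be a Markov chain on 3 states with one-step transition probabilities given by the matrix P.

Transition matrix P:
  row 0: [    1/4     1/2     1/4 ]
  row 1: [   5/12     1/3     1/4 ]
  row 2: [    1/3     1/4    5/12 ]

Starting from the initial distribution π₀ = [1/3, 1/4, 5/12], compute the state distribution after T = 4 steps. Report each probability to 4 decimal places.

t=0: π = [0.3333, 0.2500, 0.4167]
t=1: π = [0.3264, 0.3542, 0.3194]
t=2: π = [0.3356, 0.3611, 0.3032]
t=3: π = [0.3355, 0.3640, 0.3005]
t=4: π = [0.3357, 0.3642, 0.3001]

π = [0.3357, 0.3642, 0.3001]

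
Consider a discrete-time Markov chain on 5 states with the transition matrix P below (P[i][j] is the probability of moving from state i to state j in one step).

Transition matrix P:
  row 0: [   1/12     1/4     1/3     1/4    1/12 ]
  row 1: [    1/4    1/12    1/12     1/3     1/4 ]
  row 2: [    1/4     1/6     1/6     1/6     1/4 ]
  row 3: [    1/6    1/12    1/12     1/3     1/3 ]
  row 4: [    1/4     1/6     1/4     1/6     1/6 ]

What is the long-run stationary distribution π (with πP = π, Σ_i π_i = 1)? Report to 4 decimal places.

π = [0.1965, 0.1498, 0.1844, 0.2496, 0.2197]

Balance equations π_j = Σ_i π_i·P[i][j]:
  π_0 = 1/12·π_0 + 1/4·π_1 + 1/4·π_2 + 1/6·π_3 + 1/4·π_4
  π_1 = 1/4·π_0 + 1/12·π_1 + 1/6·π_2 + 1/12·π_3 + 1/6·π_4
  π_2 = 1/3·π_0 + 1/12·π_1 + 1/6·π_2 + 1/12·π_3 + 1/4·π_4
  π_3 = 1/4·π_0 + 1/3·π_1 + 1/6·π_2 + 1/3·π_3 + 1/6·π_4
  normalize: π_0 + π_1 + π_2 + π_3 + π_4 = 1
Solving the linear system gives exactly π = [122/621, 31/207, 1489/8073, 155/621, 1774/8073].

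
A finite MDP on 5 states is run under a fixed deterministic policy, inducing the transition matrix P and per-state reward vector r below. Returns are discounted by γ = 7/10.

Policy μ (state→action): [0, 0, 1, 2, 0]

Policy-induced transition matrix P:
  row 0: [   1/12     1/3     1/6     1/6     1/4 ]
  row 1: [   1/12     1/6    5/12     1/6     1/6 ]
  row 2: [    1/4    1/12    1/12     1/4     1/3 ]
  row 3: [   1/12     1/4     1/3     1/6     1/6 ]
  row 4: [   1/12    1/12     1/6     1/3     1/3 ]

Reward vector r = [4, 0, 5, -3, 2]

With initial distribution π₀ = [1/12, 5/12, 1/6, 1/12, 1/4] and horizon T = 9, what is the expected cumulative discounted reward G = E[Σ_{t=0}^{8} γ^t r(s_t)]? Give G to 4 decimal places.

G = 4.7183

t=0: π = [0.0833, 0.4167, 0.1667, 0.0833, 0.2500], E[r] = 1.4167, γ^t·E[r] = 1.416667, running G = 1.416667
t=1: π = [0.1111, 0.1528, 0.2708, 0.2222, 0.2431], E[r] = 1.6181, γ^t·E[r] = 1.132639, running G = 2.549306
t=2: π = [0.1285, 0.1609, 0.2193, 0.2297, 0.2616], E[r] = 1.4444, γ^t·E[r] = 0.707778, running G = 3.257083
t=3: π = [0.1199, 0.1671, 0.2269, 0.2285, 0.2575], E[r] = 1.4435, γ^t·E[r] = 0.495114, running G = 3.752197
t=4: π = [0.1212, 0.1653, 0.2276, 0.2285, 0.2574], E[r] = 1.4521, γ^t·E[r] = 0.348644, running G = 4.100841
t=5: π = [0.1213, 0.1655, 0.2271, 0.2285, 0.2576], E[r] = 1.4502, γ^t·E[r] = 0.243742, running G = 4.344583
t=6: π = [0.1212, 0.1655, 0.2272, 0.2285, 0.2576], E[r] = 1.4503, γ^t·E[r] = 0.170624, running G = 4.515207
t=7: π = [0.1212, 0.1655, 0.2272, 0.2285, 0.2576], E[r] = 1.4504, γ^t·E[r] = 0.119443, running G = 4.634650
t=8: π = [0.1212, 0.1655, 0.2272, 0.2285, 0.2576], E[r] = 1.4503, γ^t·E[r] = 0.083609, running G = 4.718259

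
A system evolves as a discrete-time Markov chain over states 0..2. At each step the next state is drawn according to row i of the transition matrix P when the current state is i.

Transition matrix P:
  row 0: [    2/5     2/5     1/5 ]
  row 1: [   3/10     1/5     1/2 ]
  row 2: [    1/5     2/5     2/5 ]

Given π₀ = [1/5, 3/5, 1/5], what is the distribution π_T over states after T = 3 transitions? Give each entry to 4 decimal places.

π = [0.2920, 0.3312, 0.3768]

t=0: π = [0.2000, 0.6000, 0.2000]
t=1: π = [0.3000, 0.2800, 0.4200]
t=2: π = [0.2880, 0.3440, 0.3680]
t=3: π = [0.2920, 0.3312, 0.3768]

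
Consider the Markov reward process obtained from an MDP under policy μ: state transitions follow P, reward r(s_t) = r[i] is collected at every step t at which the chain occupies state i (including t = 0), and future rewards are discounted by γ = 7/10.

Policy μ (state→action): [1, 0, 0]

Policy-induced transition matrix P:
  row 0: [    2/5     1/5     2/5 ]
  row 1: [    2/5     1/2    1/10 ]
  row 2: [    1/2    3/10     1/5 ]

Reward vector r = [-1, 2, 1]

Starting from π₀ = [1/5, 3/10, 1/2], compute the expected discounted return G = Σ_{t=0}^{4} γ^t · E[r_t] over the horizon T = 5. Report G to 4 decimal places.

t=0: π = [0.2000, 0.3000, 0.5000], E[r] = 0.9000, γ^t·E[r] = 0.900000, running G = 0.900000
t=1: π = [0.4500, 0.3400, 0.2100], E[r] = 0.4400, γ^t·E[r] = 0.308000, running G = 1.208000
t=2: π = [0.4210, 0.3230, 0.2560], E[r] = 0.4810, γ^t·E[r] = 0.235690, running G = 1.443690
t=3: π = [0.4256, 0.3225, 0.2519], E[r] = 0.4713, γ^t·E[r] = 0.161656, running G = 1.605346
t=4: π = [0.4252, 0.3219, 0.2529], E[r] = 0.4716, γ^t·E[r] = 0.113222, running G = 1.718567

G = 1.7186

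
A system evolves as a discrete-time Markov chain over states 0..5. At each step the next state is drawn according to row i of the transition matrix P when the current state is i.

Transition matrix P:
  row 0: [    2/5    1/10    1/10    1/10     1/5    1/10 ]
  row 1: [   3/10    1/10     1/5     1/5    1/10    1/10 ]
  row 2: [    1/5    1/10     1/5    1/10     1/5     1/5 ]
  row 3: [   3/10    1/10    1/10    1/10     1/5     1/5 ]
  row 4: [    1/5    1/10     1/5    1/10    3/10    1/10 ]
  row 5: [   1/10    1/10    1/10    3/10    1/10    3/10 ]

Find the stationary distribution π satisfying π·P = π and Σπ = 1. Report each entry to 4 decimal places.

Balance equations π_j = Σ_i π_i·P[i][j]:
  π_0 = 2/5·π_0 + 3/10·π_1 + 1/5·π_2 + 3/10·π_3 + 1/5·π_4 + 1/10·π_5
  π_1 = 1/10·π_0 + 1/10·π_1 + 1/10·π_2 + 1/10·π_3 + 1/10·π_4 + 1/10·π_5
  π_2 = 1/10·π_0 + 1/5·π_1 + 1/5·π_2 + 1/10·π_3 + 1/5·π_4 + 1/10·π_5
  π_3 = 1/10·π_0 + 1/5·π_1 + 1/10·π_2 + 1/10·π_3 + 1/10·π_4 + 3/10·π_5
  π_4 = 1/5·π_0 + 1/10·π_1 + 1/5·π_2 + 1/5·π_3 + 3/10·π_4 + 1/10·π_5
  normalize: π_0 + π_1 + π_2 + π_3 + π_4 + π_5 = 1
Solving the linear system gives exactly π = [147/565, 1/10, 1299/9040, 257/1808, 1747/9040, 1453/9040].

π = [0.2602, 0.1000, 0.1437, 0.1421, 0.1933, 0.1607]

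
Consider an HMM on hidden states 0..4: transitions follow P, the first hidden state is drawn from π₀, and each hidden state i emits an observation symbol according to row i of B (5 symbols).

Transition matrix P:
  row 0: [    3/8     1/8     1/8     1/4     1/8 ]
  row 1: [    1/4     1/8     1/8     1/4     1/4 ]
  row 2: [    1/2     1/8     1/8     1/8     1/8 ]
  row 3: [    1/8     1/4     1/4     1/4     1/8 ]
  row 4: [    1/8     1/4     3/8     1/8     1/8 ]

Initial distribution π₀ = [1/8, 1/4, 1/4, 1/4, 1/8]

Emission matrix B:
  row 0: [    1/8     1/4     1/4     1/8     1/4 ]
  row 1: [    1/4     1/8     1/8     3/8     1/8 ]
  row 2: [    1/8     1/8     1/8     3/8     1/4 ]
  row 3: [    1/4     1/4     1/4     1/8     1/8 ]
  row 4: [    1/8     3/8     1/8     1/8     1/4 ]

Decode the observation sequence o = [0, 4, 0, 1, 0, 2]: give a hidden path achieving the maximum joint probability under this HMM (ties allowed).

path = [1, 4, 1, 4, 2, 0]

t=0: δ = [1.562e-02, 6.250e-02, 3.125e-02, 6.250e-02, 1.562e-02]  (obs o_0=0)
t=1: δ = [3.906e-03, 1.953e-03, 3.906e-03, 1.953e-03, 3.906e-03]  ψ = [1, 3, 3, 1, 1]  (obs o_1=4)
t=2: δ = [2.441e-04, 2.441e-04, 1.831e-04, 2.441e-04, 6.104e-05]  ψ = [2, 4, 4, 0, 0]  (obs o_2=0)
t=3: δ = [2.289e-05, 7.629e-06, 7.629e-06, 1.526e-05, 2.289e-05]  ψ = [0, 3, 3, 0, 1]  (obs o_3=1)
t=4: δ = [1.073e-06, 1.431e-06, 1.073e-06, 1.431e-06, 3.576e-07]  ψ = [0, 4, 4, 0, 0]  (obs o_4=0)
t=5: δ = [1.341e-07, 4.470e-08, 4.470e-08, 8.941e-08, 4.470e-08]  ψ = [2, 3, 3, 1, 1]  (obs o_5=2)
backtrack: best end state = 0; path = [1, 4, 1, 4, 2, 0]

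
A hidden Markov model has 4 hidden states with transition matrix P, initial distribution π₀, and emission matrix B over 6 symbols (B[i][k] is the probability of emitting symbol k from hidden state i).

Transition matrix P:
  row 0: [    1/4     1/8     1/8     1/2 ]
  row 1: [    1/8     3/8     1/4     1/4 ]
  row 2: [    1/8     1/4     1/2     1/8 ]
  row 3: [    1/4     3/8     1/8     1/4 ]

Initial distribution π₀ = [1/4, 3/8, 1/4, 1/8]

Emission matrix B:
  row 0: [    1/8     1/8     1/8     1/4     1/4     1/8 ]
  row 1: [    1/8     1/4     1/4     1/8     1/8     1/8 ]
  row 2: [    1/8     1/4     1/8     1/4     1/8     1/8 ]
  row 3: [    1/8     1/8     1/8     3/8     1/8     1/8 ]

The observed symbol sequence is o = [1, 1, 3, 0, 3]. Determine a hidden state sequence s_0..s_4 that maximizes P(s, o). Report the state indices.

path = [2, 2, 2, 2, 2]

t=0: δ = [3.125e-02, 9.375e-02, 6.250e-02, 1.562e-02]  (obs o_0=1)
t=1: δ = [1.465e-03, 8.789e-03, 7.812e-03, 2.930e-03]  ψ = [1, 1, 2, 1]  (obs o_1=1)
t=2: δ = [2.747e-04, 4.120e-04, 9.766e-04, 8.240e-04]  ψ = [1, 1, 2, 1]  (obs o_2=3)
t=3: δ = [2.575e-05, 3.862e-05, 6.104e-05, 2.575e-05]  ψ = [3, 3, 2, 3]  (obs o_3=0)
t=4: δ = [1.907e-06, 1.907e-06, 7.629e-06, 4.828e-06]  ψ = [2, 2, 2, 0]  (obs o_4=3)
backtrack: best end state = 2; path = [2, 2, 2, 2, 2]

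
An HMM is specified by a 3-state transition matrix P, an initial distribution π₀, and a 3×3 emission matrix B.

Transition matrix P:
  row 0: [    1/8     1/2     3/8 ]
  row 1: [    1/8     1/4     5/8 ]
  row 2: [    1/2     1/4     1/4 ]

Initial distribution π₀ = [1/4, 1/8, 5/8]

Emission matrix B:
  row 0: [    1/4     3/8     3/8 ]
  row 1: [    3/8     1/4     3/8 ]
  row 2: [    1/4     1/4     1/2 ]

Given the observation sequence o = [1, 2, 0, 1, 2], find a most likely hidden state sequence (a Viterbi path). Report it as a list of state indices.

t=0: δ = [9.375e-02, 3.125e-02, 1.562e-01]  (obs o_0=1)
t=1: δ = [2.930e-02, 1.758e-02, 1.953e-02]  ψ = [2, 0, 2]  (obs o_1=2)
t=2: δ = [2.441e-03, 5.493e-03, 2.747e-03]  ψ = [2, 0, 0]  (obs o_2=0)
t=3: δ = [5.150e-04, 3.433e-04, 8.583e-04]  ψ = [2, 1, 1]  (obs o_3=1)
t=4: δ = [1.609e-04, 9.656e-05, 1.073e-04]  ψ = [2, 0, 1]  (obs o_4=2)
backtrack: best end state = 0; path = [2, 0, 1, 2, 0]

path = [2, 0, 1, 2, 0]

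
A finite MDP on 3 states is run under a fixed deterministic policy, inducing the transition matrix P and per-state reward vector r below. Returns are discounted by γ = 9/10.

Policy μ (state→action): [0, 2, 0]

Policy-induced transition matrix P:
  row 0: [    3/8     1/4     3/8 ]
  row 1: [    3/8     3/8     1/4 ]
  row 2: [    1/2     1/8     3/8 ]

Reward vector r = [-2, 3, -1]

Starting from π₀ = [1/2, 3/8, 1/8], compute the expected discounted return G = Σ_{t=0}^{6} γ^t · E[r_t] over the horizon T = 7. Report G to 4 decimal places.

t=0: π = [0.5000, 0.3750, 0.1250], E[r] = 0.0000, γ^t·E[r] = 0.000000, running G = 0.000000
t=1: π = [0.3906, 0.2813, 0.3281], E[r] = -0.2656, γ^t·E[r] = -0.239063, running G = -0.239063
t=2: π = [0.4160, 0.2441, 0.3398], E[r] = -0.4395, γ^t·E[r] = -0.355957, running G = -0.595020
t=3: π = [0.4175, 0.2380, 0.3445], E[r] = -0.4653, γ^t·E[r] = -0.339227, running G = -0.934247
t=4: π = [0.4181, 0.2367, 0.3452], E[r] = -0.4713, γ^t·E[r] = -0.309209, running G = -1.243455
t=5: π = [0.4182, 0.2364, 0.3454], E[r] = -0.4724, γ^t·E[r] = -0.278966, running G = -1.522421
t=6: π = [0.4182, 0.2364, 0.3454], E[r] = -0.4727, γ^t·E[r] = -0.251195, running G = -1.773616

G = -1.7736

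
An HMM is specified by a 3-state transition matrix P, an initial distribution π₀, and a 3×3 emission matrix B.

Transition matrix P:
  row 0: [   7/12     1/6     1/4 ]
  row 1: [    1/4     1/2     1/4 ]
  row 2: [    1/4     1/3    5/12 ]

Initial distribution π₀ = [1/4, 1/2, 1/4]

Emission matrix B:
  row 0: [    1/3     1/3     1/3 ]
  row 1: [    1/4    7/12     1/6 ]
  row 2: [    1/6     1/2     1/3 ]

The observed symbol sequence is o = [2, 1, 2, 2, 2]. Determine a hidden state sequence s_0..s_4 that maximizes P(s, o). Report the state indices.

path = [0, 0, 0, 0, 0]

t=0: δ = [8.333e-02, 8.333e-02, 8.333e-02]  (obs o_0=2)
t=1: δ = [1.620e-02, 2.431e-02, 1.736e-02]  ψ = [0, 1, 2]  (obs o_1=1)
t=2: δ = [3.151e-03, 2.025e-03, 2.411e-03]  ψ = [0, 1, 2]  (obs o_2=2)
t=3: δ = [6.126e-04, 1.688e-04, 3.349e-04]  ψ = [0, 1, 2]  (obs o_3=2)
t=4: δ = [1.191e-04, 1.861e-05, 5.105e-05]  ψ = [0, 2, 0]  (obs o_4=2)
backtrack: best end state = 0; path = [0, 0, 0, 0, 0]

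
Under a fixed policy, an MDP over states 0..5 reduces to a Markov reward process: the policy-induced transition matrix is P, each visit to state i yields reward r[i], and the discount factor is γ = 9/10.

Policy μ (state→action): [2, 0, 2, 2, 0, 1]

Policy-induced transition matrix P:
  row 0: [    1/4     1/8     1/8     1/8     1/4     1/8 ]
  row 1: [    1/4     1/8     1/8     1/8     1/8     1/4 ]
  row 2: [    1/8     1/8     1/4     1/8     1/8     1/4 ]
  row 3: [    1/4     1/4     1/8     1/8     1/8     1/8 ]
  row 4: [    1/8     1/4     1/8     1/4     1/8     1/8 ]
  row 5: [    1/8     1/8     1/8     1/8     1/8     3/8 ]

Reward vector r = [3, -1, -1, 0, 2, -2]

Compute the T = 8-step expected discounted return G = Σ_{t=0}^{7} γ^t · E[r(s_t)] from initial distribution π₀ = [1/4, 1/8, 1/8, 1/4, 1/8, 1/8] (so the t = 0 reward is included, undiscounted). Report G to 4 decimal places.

G = 1.1799

t=0: π = [0.2500, 0.1250, 0.1250, 0.2500, 0.1250, 0.1250], E[r] = 0.5000, γ^t·E[r] = 0.500000, running G = 0.500000
t=1: π = [0.2031, 0.1719, 0.1406, 0.1406, 0.1563, 0.1875], E[r] = 0.2344, γ^t·E[r] = 0.210938, running G = 0.710938
t=2: π = [0.1895, 0.1621, 0.1426, 0.1445, 0.1504, 0.2109], E[r] = 0.1426, γ^t·E[r] = 0.115488, running G = 0.826426
t=3: π = [0.1870, 0.1619, 0.1428, 0.1438, 0.1487, 0.2158], E[r] = 0.1221, γ^t·E[r] = 0.088989, running G = 0.915415
t=4: π = [0.1866, 0.1616, 0.1429, 0.1436, 0.1484, 0.2170], E[r] = 0.1180, γ^t·E[r] = 0.077427, running G = 0.992842
t=5: π = [0.1865, 0.1615, 0.1429, 0.1435, 0.1483, 0.2173], E[r] = 0.1171, γ^t·E[r] = 0.069128, running G = 1.061971
t=6: π = [0.1864, 0.1615, 0.1429, 0.1435, 0.1483, 0.2174], E[r] = 0.1168, γ^t·E[r] = 0.062098, running G = 1.124068
t=7: π = [0.1864, 0.1615, 0.1429, 0.1435, 0.1483, 0.2174], E[r] = 0.1168, γ^t·E[r] = 0.055864, running G = 1.179933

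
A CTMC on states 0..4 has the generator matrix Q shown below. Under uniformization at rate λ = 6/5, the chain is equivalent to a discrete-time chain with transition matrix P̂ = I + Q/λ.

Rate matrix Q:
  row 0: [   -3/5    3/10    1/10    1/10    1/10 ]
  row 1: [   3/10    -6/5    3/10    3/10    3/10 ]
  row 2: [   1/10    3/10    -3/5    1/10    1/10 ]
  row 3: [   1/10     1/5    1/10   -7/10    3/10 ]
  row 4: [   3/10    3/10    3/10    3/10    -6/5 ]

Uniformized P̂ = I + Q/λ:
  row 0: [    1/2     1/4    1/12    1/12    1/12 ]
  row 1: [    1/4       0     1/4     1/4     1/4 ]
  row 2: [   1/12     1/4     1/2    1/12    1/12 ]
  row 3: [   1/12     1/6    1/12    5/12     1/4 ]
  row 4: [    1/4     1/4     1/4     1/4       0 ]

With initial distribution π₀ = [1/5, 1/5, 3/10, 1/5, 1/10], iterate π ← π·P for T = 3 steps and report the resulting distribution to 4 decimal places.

t=0: π = [0.2000, 0.2000, 0.3000, 0.2000, 0.1000]
t=1: π = [0.2167, 0.1833, 0.2583, 0.2000, 0.1417]
t=2: π = [0.2278, 0.1875, 0.2451, 0.2042, 0.1354]
t=3: π = [0.2321, 0.1861, 0.2393, 0.2052, 0.1373]

π = [0.2321, 0.1861, 0.2393, 0.2052, 0.1373]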